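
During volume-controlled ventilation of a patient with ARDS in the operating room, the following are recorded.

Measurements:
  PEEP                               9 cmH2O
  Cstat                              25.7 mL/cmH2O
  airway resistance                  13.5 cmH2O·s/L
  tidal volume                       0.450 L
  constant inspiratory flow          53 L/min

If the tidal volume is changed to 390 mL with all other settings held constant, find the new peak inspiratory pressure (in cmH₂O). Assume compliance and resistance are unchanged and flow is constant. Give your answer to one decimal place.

36.1

Flow: 53 L/min ÷ 60 = 0.8833 L/s.
PIP = Vt/C + R·V̇ + PEEP (constant-flow equation of motion).
Only the elastic term changes: ΔPIP = ΔVt / C = (390 − 450) / 25.7 = -2.335 cmH2O.
Original PIP = 450/25.7 + 13.5×0.8833 + 9 = 38.434 cmH2O; new PIP = 38.434 + (-2.335) = 36.099 cmH2O.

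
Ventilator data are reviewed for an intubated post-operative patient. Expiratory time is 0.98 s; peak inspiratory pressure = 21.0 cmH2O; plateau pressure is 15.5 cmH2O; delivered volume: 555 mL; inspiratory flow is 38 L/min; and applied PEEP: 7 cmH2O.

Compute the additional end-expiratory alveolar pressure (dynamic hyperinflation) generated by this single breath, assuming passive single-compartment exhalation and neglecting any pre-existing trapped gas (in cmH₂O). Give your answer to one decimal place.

1.5

Flow: 38 L/min ÷ 60 = 0.6333 L/s.
R = (PIP − Pplat)/V̇ = (21.0 − 15.5) / 0.6333 = 5.5/0.6333 = 8.685 cmH2O·s/L.
C = Vt/(Pplat − PEEP) = 555.0 / (15.5 − 7) = 555.0/8.5 = 65.294 mL/cmH2O.
τ = R × C = 8.685 × 0.06529 L/cmH2O = 0.567 s.
Fraction remaining = e^(−Te/τ) = e^(−0.98/0.567) = 0.1776; trapped volume = 555.0 × 0.1776 = 98.568 mL.
Additional alveolar pressure from trapping ≈ V_trapped / C = 98.568 / 65.294 = 1.51 cmH2O.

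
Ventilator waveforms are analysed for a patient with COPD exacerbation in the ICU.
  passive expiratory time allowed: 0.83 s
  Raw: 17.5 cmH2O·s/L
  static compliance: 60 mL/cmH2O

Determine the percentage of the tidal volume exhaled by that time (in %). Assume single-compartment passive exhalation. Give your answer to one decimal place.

54.6

τ = R × C = 17.5 × 60 mL/cmH2O = 17.5 × 0.060 L/cmH2O = 1.05 s.
Passive exhalation: V(t)/V₀ = e^(−t/τ) = e^(−0.83/1.05) = 0.4536.
Fraction exhaled = 1 − 0.4536 = 0.5464 → 54.64%.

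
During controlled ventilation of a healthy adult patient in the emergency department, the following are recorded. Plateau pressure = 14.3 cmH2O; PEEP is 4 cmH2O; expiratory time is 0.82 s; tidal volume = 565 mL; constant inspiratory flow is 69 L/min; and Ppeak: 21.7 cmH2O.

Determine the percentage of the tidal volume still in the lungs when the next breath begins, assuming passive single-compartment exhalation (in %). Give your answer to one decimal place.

9.8

Flow: 69 L/min ÷ 60 = 1.15 L/s.
R = (PIP − Pplat)/V̇ = (21.7 − 14.3) / 1.15 = 7.4/1.15 = 6.435 cmH2O·s/L.
C = Vt/(Pplat − PEEP) = 565.0 / (14.3 − 4) = 565.0/10.3 = 54.854 mL/cmH2O.
τ = R × C = 6.435 × 0.05485 L/cmH2O = 0.353 s.
Fraction remaining at end-expiration = e^(−Te/τ) = e^(−0.82/0.353) = 0.09798 → 9.798%.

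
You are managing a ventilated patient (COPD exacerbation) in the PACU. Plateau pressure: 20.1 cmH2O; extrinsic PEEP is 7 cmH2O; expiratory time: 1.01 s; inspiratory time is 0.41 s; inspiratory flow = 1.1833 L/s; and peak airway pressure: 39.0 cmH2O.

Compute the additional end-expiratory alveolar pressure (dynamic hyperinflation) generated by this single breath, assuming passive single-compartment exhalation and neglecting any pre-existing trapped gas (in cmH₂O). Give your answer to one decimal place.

Vt = flow × Ti = 1.1833 L/s × 0.41 s × 1000 mL/L = 485.15 mL.
R = (PIP − Pplat)/V̇ = (39.0 − 20.1) / 1.1833 = 18.9/1.1833 = 15.972 cmH2O·s/L.
C = Vt/(Pplat − PEEP) = 485.15 / (20.1 − 7) = 485.15/13.1 = 37.034 mL/cmH2O.
τ = R × C = 15.972 × 0.03703 L/cmH2O = 0.5914 s.
Fraction remaining = e^(−Te/τ) = e^(−1.01/0.5914) = 0.1813; trapped volume = 485.15 × 0.1813 = 87.958 mL.
Additional alveolar pressure from trapping ≈ V_trapped / C = 87.958 / 37.034 = 2.375 cmH2O.

2.4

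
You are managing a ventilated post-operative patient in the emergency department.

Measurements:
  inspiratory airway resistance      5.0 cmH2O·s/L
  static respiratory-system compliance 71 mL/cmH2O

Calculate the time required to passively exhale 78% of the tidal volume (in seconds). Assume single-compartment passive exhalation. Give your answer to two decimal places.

0.54

τ = R × C = 5.0 × 71 mL/cmH2O = 5.0 × 0.071 L/cmH2O = 0.355 s.
Exhaled fraction f = 1 − e^(−t/τ) → t = −τ·ln(1 − f) = −0.355·ln(0.22) = 0.5375 s.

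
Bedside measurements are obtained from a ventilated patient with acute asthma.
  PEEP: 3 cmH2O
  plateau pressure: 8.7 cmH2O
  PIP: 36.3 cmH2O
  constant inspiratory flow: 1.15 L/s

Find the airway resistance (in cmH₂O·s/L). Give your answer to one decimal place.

Raw = (PIP − Pplat) / flow = (36.3 − 8.7) / 1.15 = 27.6 / 1.15 = 24.0 cmH2O·s/L.

24.0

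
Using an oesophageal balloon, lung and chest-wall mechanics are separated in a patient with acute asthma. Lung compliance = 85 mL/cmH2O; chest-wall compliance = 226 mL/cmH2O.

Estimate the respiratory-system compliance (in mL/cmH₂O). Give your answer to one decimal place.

Lung and chest wall are elastances in series: 1/Crs = 1/CL + 1/Ccw.
1/Crs = 1/85 + 1/226 = 0.01619.
Crs = 61.767 mL/cmH2O.

61.8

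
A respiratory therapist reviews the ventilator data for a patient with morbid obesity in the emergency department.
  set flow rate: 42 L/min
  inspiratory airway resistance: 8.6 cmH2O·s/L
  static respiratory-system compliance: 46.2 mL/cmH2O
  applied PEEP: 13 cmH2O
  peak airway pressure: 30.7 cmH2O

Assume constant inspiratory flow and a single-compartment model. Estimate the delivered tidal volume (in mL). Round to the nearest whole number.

Flow: 42 L/min ÷ 60 = 0.7 L/s.
Equation of motion (constant flow): PIP = Vt/C + R·V̇ + PEEP.
Vt/C = PIP − R·V̇ − PEEP = 30.7 − 6.02 − 13 = 11.68 cmH2O.
Vt = C × 11.68 = 46.2 × 11.68 = 539.62 mL.

540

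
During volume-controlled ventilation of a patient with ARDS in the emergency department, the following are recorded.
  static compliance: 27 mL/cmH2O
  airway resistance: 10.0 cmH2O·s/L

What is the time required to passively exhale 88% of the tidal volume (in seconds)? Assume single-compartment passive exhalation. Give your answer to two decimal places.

0.57

τ = R × C = 10.0 × 27 mL/cmH2O = 10.0 × 0.027 L/cmH2O = 0.27 s.
Exhaled fraction f = 1 − e^(−t/τ) → t = −τ·ln(1 − f) = −0.27·ln(0.12) = 0.5725 s.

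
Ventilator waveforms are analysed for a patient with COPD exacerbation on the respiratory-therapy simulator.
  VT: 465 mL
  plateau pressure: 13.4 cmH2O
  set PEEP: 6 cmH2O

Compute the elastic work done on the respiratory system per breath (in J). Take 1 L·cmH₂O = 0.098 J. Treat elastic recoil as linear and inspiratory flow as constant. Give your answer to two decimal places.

0.17

Elastic work ≈ ½ × (Pplat − PEEP) × Vt = 0.5 × (13.4 − 6) × 0.465 L = 0.5 × 7.4 × 0.465 = 1.721 L·cmH2O.
× 0.098 J/(L·cmH2O) → 0.1687 J.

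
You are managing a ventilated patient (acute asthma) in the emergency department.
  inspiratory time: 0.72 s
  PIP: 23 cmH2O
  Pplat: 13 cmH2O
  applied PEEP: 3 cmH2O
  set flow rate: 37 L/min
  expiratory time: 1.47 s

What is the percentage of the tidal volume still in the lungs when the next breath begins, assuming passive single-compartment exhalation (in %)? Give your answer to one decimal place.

13.0

Flow: 37 L/min ÷ 60 = 0.6167 L/s.
Vt = flow × Ti = 0.6167 L/s × 0.72 s × 1000 mL/L = 444.02 mL.
R = (PIP − Pplat)/V̇ = (23 − 13) / 0.6167 = 10.0/0.6167 = 16.215 cmH2O·s/L.
C = Vt/(Pplat − PEEP) = 444.02 / (13 − 3) = 444.02/10.0 = 44.402 mL/cmH2O.
τ = R × C = 16.215 × 0.0444 L/cmH2O = 0.7199 s.
Fraction remaining at end-expiration = e^(−Te/τ) = e^(−1.47/0.7199) = 0.1298 → 12.98%.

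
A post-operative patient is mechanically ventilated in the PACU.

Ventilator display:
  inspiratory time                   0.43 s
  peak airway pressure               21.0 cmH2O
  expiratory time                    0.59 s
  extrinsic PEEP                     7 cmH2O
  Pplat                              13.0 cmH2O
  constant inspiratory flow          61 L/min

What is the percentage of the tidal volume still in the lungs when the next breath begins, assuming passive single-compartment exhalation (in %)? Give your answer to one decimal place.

Flow: 61 L/min ÷ 60 = 1.0167 L/s.
Vt = flow × Ti = 1.0167 L/s × 0.43 s × 1000 mL/L = 437.18 mL.
R = (PIP − Pplat)/V̇ = (21.0 − 13.0) / 1.0167 = 8.0/1.0167 = 7.869 cmH2O·s/L.
C = Vt/(Pplat − PEEP) = 437.18 / (13.0 − 7) = 437.18/6.0 = 72.863 mL/cmH2O.
τ = R × C = 7.869 × 0.07286 L/cmH2O = 0.5733 s.
Fraction remaining at end-expiration = e^(−Te/τ) = e^(−0.59/0.5733) = 0.3573 → 35.73%.

35.7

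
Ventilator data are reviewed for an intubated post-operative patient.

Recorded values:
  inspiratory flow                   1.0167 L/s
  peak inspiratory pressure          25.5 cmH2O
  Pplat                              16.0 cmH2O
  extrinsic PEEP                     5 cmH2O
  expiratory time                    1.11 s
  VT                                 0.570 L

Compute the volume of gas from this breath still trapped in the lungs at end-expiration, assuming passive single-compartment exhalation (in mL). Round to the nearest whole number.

58

R = (PIP − Pplat)/V̇ = (25.5 − 16.0) / 1.0167 = 9.5/1.0167 = 9.344 cmH2O·s/L.
C = Vt/(Pplat − PEEP) = 570.0 / (16.0 − 5) = 570.0/11.0 = 51.818 mL/cmH2O.
τ = R × C = 9.344 × 0.05182 L/cmH2O = 0.4842 s.
Fraction remaining = e^(−Te/τ) = e^(−1.11/0.4842) = 0.101.
Trapped volume = 570.0 × 0.101 = 57.57 mL.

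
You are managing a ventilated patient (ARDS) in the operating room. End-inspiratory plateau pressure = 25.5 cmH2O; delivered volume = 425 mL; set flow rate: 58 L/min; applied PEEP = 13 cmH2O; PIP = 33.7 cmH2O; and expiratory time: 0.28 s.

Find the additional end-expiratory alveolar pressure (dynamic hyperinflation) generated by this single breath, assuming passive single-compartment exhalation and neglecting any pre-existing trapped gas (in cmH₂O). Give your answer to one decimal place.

Flow: 58 L/min ÷ 60 = 0.9667 L/s.
R = (PIP − Pplat)/V̇ = (33.7 − 25.5) / 0.9667 = 8.2/0.9667 = 8.482 cmH2O·s/L.
C = Vt/(Pplat − PEEP) = 425.0 / (25.5 − 13) = 425.0/12.5 = 34.0 mL/cmH2O.
τ = R × C = 8.482 × 0.034 L/cmH2O = 0.2884 s.
Fraction remaining = e^(−Te/τ) = e^(−0.28/0.2884) = 0.3788; trapped volume = 425.0 × 0.3788 = 160.99 mL.
Additional alveolar pressure from trapping ≈ V_trapped / C = 160.99 / 34.0 = 4.735 cmH2O.

4.7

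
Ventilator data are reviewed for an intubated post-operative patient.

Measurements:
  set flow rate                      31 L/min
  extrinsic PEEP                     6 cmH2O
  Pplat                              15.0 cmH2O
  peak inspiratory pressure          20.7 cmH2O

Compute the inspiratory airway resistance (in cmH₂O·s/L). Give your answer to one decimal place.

Flow: 31 L/min ÷ 60 = 0.5167 L/s.
Raw = (PIP − Pplat) / flow = (20.7 − 15.0) / 0.5167 = 5.7 / 0.5167 = 11.032 cmH2O·s/L.

11.0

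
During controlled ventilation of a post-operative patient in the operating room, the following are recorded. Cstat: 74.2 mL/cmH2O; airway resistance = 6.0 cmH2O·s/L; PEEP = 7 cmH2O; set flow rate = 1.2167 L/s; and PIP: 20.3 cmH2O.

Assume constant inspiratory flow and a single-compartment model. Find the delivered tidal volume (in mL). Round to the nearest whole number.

Equation of motion (constant flow): PIP = Vt/C + R·V̇ + PEEP.
Vt/C = PIP − R·V̇ − PEEP = 20.3 − 7.3 − 7 = 6.0 cmH2O.
Vt = C × 6.0 = 74.2 × 6.0 = 445.2 mL.

445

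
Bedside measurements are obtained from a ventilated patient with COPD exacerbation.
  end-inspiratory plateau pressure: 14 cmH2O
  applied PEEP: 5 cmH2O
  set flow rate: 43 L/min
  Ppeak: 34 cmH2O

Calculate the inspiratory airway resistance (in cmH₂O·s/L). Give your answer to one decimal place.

Flow: 43 L/min ÷ 60 = 0.7167 L/s.
Raw = (PIP − Pplat) / flow = (34 − 14) / 0.7167 = 20.0 / 0.7167 = 27.906 cmH2O·s/L.

27.9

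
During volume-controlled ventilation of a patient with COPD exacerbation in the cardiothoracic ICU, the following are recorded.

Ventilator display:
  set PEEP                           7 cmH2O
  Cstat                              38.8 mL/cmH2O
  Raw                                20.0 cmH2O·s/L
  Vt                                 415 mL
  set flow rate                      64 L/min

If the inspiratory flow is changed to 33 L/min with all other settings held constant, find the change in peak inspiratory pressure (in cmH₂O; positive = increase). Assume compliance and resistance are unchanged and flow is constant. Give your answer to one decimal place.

Flow: 64 L/min ÷ 60 = 1.0667 L/s.
New flow: 33 L/min ÷ 60 = 0.55 L/s.
PIP = Vt/C + R·V̇ + PEEP (constant-flow equation of motion).
Only the resistive term changes: ΔPIP = R × ΔV̇ = 20.0 × (0.55 − 1.0667) = 20.0 × -0.5167 = -10.334 cmH2O.

-10.3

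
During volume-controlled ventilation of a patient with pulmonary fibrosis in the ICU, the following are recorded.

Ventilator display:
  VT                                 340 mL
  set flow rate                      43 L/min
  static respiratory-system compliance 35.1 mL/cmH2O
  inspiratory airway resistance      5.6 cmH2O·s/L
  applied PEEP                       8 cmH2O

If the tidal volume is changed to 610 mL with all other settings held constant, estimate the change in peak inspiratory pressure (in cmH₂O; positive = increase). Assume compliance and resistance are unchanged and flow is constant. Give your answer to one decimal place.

7.7

PIP = Vt/C + R·V̇ + PEEP (constant-flow equation of motion).
Only the elastic term changes: ΔPIP = ΔVt / C = (610 − 340) / 35.1 = 7.692 cmH2O.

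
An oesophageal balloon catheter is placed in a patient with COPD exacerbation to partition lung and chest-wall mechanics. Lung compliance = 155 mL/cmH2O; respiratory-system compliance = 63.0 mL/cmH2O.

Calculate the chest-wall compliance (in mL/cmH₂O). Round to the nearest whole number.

1/Ccw = 1/Crs − 1/CL.
1/Ccw = 1/63.0 − 1/155 = 0.009421.
Ccw = 106.15 mL/cmH2O.

106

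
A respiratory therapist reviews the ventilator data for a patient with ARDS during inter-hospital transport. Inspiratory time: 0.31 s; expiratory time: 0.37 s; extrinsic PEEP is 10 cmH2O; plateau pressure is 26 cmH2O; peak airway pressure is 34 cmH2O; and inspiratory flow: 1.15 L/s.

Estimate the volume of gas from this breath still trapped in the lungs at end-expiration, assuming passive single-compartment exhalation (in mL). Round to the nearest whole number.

33

Vt = flow × Ti = 1.15 L/s × 0.31 s × 1000 mL/L = 356.5 mL.
R = (PIP − Pplat)/V̇ = (34 − 26) / 1.15 = 8.0/1.15 = 6.957 cmH2O·s/L.
C = Vt/(Pplat − PEEP) = 356.5 / (26 − 10) = 356.5/16.0 = 22.281 mL/cmH2O.
τ = R × C = 6.957 × 0.02228 L/cmH2O = 0.155 s.
Fraction remaining = e^(−Te/τ) = e^(−0.37/0.155) = 0.0919.
Trapped volume = 356.5 × 0.0919 = 32.762 mL.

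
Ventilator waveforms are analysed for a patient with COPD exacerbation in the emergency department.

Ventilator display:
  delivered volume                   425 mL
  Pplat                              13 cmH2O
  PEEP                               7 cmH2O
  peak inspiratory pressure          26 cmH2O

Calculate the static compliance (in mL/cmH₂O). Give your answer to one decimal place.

70.8

Cstat = Vt / (Pplat − PEEP) = 425 / (13 − 7) = 425 / 6.0 = 70.833 mL/cmH2O.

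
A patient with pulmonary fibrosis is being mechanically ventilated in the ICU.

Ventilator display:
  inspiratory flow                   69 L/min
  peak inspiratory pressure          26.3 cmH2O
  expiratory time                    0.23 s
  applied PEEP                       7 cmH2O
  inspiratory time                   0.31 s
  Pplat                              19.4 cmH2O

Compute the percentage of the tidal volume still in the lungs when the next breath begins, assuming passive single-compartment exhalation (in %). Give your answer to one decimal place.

Flow: 69 L/min ÷ 60 = 1.15 L/s.
Vt = flow × Ti = 1.15 L/s × 0.31 s × 1000 mL/L = 356.5 mL.
R = (PIP − Pplat)/V̇ = (26.3 − 19.4) / 1.15 = 6.9/1.15 = 6.0 cmH2O·s/L.
C = Vt/(Pplat − PEEP) = 356.5 / (19.4 − 7) = 356.5/12.4 = 28.75 mL/cmH2O.
τ = R × C = 6.0 × 0.02875 L/cmH2O = 0.1725 s.
Fraction remaining at end-expiration = e^(−Te/τ) = e^(−0.23/0.1725) = 0.2636 → 26.36%.

26.4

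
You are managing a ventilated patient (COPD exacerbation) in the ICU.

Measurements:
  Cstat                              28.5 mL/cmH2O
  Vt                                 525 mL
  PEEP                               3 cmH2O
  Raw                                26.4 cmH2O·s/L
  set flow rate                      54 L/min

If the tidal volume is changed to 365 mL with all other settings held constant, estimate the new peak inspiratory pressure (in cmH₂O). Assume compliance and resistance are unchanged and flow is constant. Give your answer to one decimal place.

39.6

Flow: 54 L/min ÷ 60 = 0.9 L/s.
PIP = Vt/C + R·V̇ + PEEP (constant-flow equation of motion).
Only the elastic term changes: ΔPIP = ΔVt / C = (365 − 525) / 28.5 = -5.614 cmH2O.
Original PIP = 525/28.5 + 26.4×0.9 + 3 = 45.181 cmH2O; new PIP = 45.181 + (-5.614) = 39.567 cmH2O.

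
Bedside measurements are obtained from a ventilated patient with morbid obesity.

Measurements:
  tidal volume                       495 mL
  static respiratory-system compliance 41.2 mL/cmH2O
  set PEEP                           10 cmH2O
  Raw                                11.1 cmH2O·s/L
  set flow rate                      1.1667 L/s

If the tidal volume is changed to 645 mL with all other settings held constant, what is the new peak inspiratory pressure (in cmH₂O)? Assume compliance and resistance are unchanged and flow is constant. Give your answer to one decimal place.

38.6

PIP = Vt/C + R·V̇ + PEEP (constant-flow equation of motion).
Only the elastic term changes: ΔPIP = ΔVt / C = (645 − 495) / 41.2 = 3.641 cmH2O.
Original PIP = 495/41.2 + 11.1×1.1667 + 10 = 34.965 cmH2O; new PIP = 34.965 + (3.641) = 38.606 cmH2O.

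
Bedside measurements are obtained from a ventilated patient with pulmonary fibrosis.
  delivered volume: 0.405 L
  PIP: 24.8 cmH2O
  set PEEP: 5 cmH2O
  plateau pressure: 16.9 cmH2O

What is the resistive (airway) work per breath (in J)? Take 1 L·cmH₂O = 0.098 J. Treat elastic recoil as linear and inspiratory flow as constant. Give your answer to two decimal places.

0.31

With constant inspiratory flow the resistive pressure is constant at PIP − Pplat = 24.8 − 16.9 = 7.9 cmH2O, so resistive work = 7.9 × 0.405 = 3.2 L·cmH2O.
× 0.098 J/(L·cmH2O) → 0.3136 J.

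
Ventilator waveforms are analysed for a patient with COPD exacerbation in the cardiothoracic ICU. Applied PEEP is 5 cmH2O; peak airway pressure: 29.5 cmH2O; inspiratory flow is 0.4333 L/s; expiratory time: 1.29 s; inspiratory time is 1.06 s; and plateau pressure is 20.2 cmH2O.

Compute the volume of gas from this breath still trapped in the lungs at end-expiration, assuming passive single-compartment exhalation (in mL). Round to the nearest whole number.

63

Vt = flow × Ti = 0.4333 L/s × 1.06 s × 1000 mL/L = 459.3 mL.
R = (PIP − Pplat)/V̇ = (29.5 − 20.2) / 0.4333 = 9.3/0.4333 = 21.463 cmH2O·s/L.
C = Vt/(Pplat − PEEP) = 459.3 / (20.2 − 5) = 459.3/15.2 = 30.217 mL/cmH2O.
τ = R × C = 21.463 × 0.03022 L/cmH2O = 0.6486 s.
Fraction remaining = e^(−Te/τ) = e^(−1.29/0.6486) = 0.1368.
Trapped volume = 459.3 × 0.1368 = 62.832 mL.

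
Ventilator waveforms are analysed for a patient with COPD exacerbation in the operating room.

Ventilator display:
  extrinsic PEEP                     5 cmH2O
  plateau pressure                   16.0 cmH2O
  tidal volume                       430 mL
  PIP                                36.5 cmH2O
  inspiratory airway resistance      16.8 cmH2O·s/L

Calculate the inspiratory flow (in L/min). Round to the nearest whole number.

73

flow = (PIP − Pplat) / Raw = (36.5 − 16.0) / 16.8 = 1.22 L/s × 60 = 73.2 L/min.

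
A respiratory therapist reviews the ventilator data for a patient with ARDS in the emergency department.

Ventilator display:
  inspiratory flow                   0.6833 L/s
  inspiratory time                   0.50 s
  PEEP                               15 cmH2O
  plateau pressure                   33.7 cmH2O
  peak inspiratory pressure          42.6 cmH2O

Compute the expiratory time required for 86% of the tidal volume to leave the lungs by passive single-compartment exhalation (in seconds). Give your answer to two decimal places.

0.47

Vt = flow × Ti = 0.6833 L/s × 0.50 s × 1000 mL/L = 341.65 mL.
R = (PIP − Pplat)/V̇ = (42.6 − 33.7) / 0.6833 = 8.9/0.6833 = 13.025 cmH2O·s/L.
C = Vt/(Pplat − PEEP) = 341.65 / (33.7 − 15) = 341.65/18.7 = 18.27 mL/cmH2O.
τ = R × C = 13.025 × 0.01827 L/cmH2O = 0.238 s.
t = −τ·ln(1 − 0.86) = −0.238·ln(0.14) = 0.4679 s.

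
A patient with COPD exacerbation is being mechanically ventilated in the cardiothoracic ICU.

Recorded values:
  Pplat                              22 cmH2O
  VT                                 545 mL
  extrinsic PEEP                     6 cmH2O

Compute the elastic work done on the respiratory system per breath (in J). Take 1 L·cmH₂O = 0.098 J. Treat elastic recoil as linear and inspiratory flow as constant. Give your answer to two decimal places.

Elastic work ≈ ½ × (Pplat − PEEP) × Vt = 0.5 × (22 − 6) × 0.545 L = 0.5 × 16.0 × 0.545 = 4.36 L·cmH2O.
× 0.098 J/(L·cmH2O) → 0.4273 J.

0.43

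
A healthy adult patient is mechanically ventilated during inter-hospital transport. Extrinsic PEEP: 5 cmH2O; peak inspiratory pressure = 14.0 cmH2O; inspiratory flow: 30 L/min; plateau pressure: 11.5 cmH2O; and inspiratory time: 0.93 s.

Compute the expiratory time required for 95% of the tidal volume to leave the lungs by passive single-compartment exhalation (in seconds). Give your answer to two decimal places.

Flow: 30 L/min ÷ 60 = 0.5 L/s.
Vt = flow × Ti = 0.5 L/s × 0.93 s × 1000 mL/L = 465.0 mL.
R = (PIP − Pplat)/V̇ = (14.0 − 11.5) / 0.5 = 2.5/0.5 = 5.0 cmH2O·s/L.
C = Vt/(Pplat − PEEP) = 465.0 / (11.5 − 5) = 465.0/6.5 = 71.538 mL/cmH2O.
τ = R × C = 5.0 × 0.07154 L/cmH2O = 0.3577 s.
t = −τ·ln(1 − 0.95) = −0.3577·ln(0.05) = 1.072 s.

1.07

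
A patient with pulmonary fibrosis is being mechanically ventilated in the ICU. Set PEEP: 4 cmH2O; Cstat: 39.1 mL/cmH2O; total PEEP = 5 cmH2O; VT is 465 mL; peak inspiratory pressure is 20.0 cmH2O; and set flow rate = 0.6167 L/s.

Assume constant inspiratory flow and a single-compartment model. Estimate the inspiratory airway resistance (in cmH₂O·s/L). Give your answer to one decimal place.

Total PEEP = 5 cmH2O (set 4 + intrinsic 1); this is the baseline alveolar pressure.
Equation of motion (constant flow): PIP = Vt/C + R·V̇ + PEEP.
R·V̇ = PIP − Vt/C − PEEP = 20.0 − 465/39.1 − 5 = 20.0 − 11.893 − 5 = 3.107 cmH2O.
R = 3.107 / 0.6167 = 5.038 cmH2O·s/L.

5.0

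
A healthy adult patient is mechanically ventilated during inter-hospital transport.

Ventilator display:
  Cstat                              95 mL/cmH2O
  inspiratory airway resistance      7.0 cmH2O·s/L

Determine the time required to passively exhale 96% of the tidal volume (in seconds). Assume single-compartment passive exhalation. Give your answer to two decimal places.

τ = R × C = 7.0 × 95 mL/cmH2O = 7.0 × 0.095 L/cmH2O = 0.665 s.
Exhaled fraction f = 1 − e^(−t/τ) → t = −τ·ln(1 − f) = −0.665·ln(0.04) = 2.141 s.

2.14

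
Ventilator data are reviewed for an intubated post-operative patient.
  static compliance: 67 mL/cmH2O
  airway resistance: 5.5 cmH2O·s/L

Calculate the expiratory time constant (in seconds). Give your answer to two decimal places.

τ = R × C = 5.5 × 67 mL/cmH2O = 5.5 × 0.067 L/cmH2O = 0.3685 s.

0.37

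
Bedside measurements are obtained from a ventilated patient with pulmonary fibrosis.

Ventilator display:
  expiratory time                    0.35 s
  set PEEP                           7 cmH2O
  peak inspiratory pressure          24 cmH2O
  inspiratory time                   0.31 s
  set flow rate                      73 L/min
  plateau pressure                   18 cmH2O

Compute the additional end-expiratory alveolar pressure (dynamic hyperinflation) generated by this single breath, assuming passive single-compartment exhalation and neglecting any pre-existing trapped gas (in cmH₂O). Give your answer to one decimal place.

1.4

Flow: 73 L/min ÷ 60 = 1.2167 L/s.
Vt = flow × Ti = 1.2167 L/s × 0.31 s × 1000 mL/L = 377.18 mL.
R = (PIP − Pplat)/V̇ = (24 − 18) / 1.2167 = 6.0/1.2167 = 4.931 cmH2O·s/L.
C = Vt/(Pplat − PEEP) = 377.18 / (18 − 7) = 377.18/11.0 = 34.289 mL/cmH2O.
τ = R × C = 4.931 × 0.03429 L/cmH2O = 0.1691 s.
Fraction remaining = e^(−Te/τ) = e^(−0.35/0.1691) = 0.1262; trapped volume = 377.18 × 0.1262 = 47.6 mL.
Additional alveolar pressure from trapping ≈ V_trapped / C = 47.6 / 34.289 = 1.388 cmH2O.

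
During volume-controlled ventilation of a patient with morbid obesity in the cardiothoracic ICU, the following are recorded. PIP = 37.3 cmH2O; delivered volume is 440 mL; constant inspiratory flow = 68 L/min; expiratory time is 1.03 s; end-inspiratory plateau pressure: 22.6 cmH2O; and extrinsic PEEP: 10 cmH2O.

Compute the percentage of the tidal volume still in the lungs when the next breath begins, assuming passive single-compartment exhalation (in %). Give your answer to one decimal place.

Flow: 68 L/min ÷ 60 = 1.1333 L/s.
R = (PIP − Pplat)/V̇ = (37.3 − 22.6) / 1.1333 = 14.7/1.1333 = 12.971 cmH2O·s/L.
C = Vt/(Pplat − PEEP) = 440.0 / (22.6 − 10) = 440.0/12.6 = 34.921 mL/cmH2O.
τ = R × C = 12.971 × 0.03492 L/cmH2O = 0.4529 s.
Fraction remaining at end-expiration = e^(−Te/τ) = e^(−1.03/0.4529) = 0.1029 → 10.29%.

10.3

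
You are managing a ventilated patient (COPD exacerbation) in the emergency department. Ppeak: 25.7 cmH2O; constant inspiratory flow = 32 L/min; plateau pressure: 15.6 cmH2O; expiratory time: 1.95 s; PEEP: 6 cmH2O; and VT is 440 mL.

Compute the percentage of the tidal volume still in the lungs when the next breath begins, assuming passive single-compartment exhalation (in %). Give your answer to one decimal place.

10.6

Flow: 32 L/min ÷ 60 = 0.5333 L/s.
R = (PIP − Pplat)/V̇ = (25.7 − 15.6) / 0.5333 = 10.1/0.5333 = 18.939 cmH2O·s/L.
C = Vt/(Pplat − PEEP) = 440.0 / (15.6 − 6) = 440.0/9.6 = 45.833 mL/cmH2O.
τ = R × C = 18.939 × 0.04583 L/cmH2O = 0.868 s.
Fraction remaining at end-expiration = e^(−Te/τ) = e^(−1.95/0.868) = 0.1058 → 10.58%.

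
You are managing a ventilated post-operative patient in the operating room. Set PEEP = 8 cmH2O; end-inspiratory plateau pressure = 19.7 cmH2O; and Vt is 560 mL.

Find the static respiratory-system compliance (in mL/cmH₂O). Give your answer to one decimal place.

47.9

Cstat = Vt / (Pplat − PEEP) = 560 / (19.7 − 8) = 560 / 11.7 = 47.863 mL/cmH2O.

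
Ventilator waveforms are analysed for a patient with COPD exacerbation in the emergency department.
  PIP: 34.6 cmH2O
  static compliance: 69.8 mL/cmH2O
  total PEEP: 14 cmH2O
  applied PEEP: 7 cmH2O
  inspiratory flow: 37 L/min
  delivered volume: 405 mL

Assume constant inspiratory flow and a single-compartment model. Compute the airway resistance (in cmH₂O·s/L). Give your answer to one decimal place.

Flow: 37 L/min ÷ 60 = 0.6167 L/s.
Total PEEP = 14 cmH2O (set 7 + intrinsic 7); this is the baseline alveolar pressure.
Equation of motion (constant flow): PIP = Vt/C + R·V̇ + PEEP.
R·V̇ = PIP − Vt/C − PEEP = 34.6 − 405/69.8 − 14 = 34.6 − 5.802 − 14 = 14.798 cmH2O.
R = 14.798 / 0.6167 = 23.995 cmH2O·s/L.

24.0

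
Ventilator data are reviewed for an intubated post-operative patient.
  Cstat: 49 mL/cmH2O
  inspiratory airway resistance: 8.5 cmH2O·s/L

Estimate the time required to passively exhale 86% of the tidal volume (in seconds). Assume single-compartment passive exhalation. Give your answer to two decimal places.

0.82

τ = R × C = 8.5 × 49 mL/cmH2O = 8.5 × 0.049 L/cmH2O = 0.4165 s.
Exhaled fraction f = 1 − e^(−t/τ) → t = −τ·ln(1 − f) = −0.4165·ln(0.14) = 0.8189 s.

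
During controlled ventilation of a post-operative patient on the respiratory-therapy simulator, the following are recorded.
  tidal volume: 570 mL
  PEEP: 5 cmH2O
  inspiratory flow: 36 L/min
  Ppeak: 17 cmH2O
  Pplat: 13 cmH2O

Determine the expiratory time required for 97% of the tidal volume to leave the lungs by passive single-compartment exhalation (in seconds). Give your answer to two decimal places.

Flow: 36 L/min ÷ 60 = 0.6 L/s.
R = (PIP − Pplat)/V̇ = (17 − 13) / 0.6 = 4.0/0.6 = 6.667 cmH2O·s/L.
C = Vt/(Pplat − PEEP) = 570.0 / (13 − 5) = 570.0/8.0 = 71.25 mL/cmH2O.
τ = R × C = 6.667 × 0.07125 L/cmH2O = 0.475 s.
t = −τ·ln(1 − 0.97) = −0.475·ln(0.03) = 1.666 s.

1.67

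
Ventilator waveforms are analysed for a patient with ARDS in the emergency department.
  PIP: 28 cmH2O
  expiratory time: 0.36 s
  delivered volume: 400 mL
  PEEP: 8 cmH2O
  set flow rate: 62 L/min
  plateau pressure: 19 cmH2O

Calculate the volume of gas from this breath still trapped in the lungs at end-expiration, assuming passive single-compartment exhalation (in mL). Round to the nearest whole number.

128

Flow: 62 L/min ÷ 60 = 1.0333 L/s.
R = (PIP − Pplat)/V̇ = (28 − 19) / 1.0333 = 9.0/1.0333 = 8.71 cmH2O·s/L.
C = Vt/(Pplat − PEEP) = 400.0 / (19 − 8) = 400.0/11.0 = 36.364 mL/cmH2O.
τ = R × C = 8.71 × 0.03636 L/cmH2O = 0.3167 s.
Fraction remaining = e^(−Te/τ) = e^(−0.36/0.3167) = 0.3209.
Trapped volume = 400.0 × 0.3209 = 128.36 mL.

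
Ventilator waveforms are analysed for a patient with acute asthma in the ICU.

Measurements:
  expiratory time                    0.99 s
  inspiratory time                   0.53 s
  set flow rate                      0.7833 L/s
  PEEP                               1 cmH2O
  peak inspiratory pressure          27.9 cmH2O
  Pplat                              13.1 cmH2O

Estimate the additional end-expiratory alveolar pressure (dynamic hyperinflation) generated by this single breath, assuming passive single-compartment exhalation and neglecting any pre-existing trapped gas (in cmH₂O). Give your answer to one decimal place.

Vt = flow × Ti = 0.7833 L/s × 0.53 s × 1000 mL/L = 415.15 mL.
R = (PIP − Pplat)/V̇ = (27.9 − 13.1) / 0.7833 = 14.8/0.7833 = 18.894 cmH2O·s/L.
C = Vt/(Pplat − PEEP) = 415.15 / (13.1 − 1) = 415.15/12.1 = 34.31 mL/cmH2O.
τ = R × C = 18.894 × 0.03431 L/cmH2O = 0.6483 s.
Fraction remaining = e^(−Te/τ) = e^(−0.99/0.6483) = 0.2172; trapped volume = 415.15 × 0.2172 = 90.171 mL.
Additional alveolar pressure from trapping ≈ V_trapped / C = 90.171 / 34.31 = 2.628 cmH2O.

2.6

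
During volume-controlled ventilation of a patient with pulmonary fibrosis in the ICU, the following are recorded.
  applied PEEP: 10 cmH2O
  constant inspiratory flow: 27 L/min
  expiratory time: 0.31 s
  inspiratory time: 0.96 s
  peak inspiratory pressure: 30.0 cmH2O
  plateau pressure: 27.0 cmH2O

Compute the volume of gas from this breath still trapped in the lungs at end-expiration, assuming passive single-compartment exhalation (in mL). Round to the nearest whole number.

69

Flow: 27 L/min ÷ 60 = 0.45 L/s.
Vt = flow × Ti = 0.45 L/s × 0.96 s × 1000 mL/L = 432.0 mL.
R = (PIP − Pplat)/V̇ = (30.0 − 27.0) / 0.45 = 3.0/0.45 = 6.667 cmH2O·s/L.
C = Vt/(Pplat − PEEP) = 432.0 / (27.0 − 10) = 432.0/17.0 = 25.412 mL/cmH2O.
τ = R × C = 6.667 × 0.02541 L/cmH2O = 0.1694 s.
Fraction remaining = e^(−Te/τ) = e^(−0.31/0.1694) = 0.1604.
Trapped volume = 432.0 × 0.1604 = 69.293 mL.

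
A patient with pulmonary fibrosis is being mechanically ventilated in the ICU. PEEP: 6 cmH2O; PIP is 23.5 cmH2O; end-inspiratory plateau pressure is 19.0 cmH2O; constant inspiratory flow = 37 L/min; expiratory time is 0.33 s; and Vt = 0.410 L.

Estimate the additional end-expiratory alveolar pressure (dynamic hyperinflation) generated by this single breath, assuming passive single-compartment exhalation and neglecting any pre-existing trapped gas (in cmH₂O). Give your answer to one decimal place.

3.1

Flow: 37 L/min ÷ 60 = 0.6167 L/s.
R = (PIP − Pplat)/V̇ = (23.5 − 19.0) / 0.6167 = 4.5/0.6167 = 7.297 cmH2O·s/L.
C = Vt/(Pplat − PEEP) = 410.0 / (19.0 − 6) = 410.0/13.0 = 31.538 mL/cmH2O.
τ = R × C = 7.297 × 0.03154 L/cmH2O = 0.2301 s.
Fraction remaining = e^(−Te/τ) = e^(−0.33/0.2301) = 0.2383; trapped volume = 410.0 × 0.2383 = 97.703 mL.
Additional alveolar pressure from trapping ≈ V_trapped / C = 97.703 / 31.538 = 3.098 cmH2O.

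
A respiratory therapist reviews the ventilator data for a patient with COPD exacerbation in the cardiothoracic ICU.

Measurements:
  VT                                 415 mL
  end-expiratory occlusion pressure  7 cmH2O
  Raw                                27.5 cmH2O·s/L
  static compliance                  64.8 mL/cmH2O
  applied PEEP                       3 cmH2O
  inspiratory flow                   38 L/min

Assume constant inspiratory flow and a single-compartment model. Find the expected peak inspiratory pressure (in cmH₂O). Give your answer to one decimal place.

30.8

Flow: 38 L/min ÷ 60 = 0.6333 L/s.
Total PEEP = 7 cmH2O (set 3 + intrinsic 4); this is the baseline alveolar pressure.
Equation of motion (constant flow): PIP = Vt/C + R·V̇ + PEEP.
PIP = 415/64.8 + 27.5×0.6333 + 7 = 6.404 + 17.416 + 7 = 30.82 cmH2O.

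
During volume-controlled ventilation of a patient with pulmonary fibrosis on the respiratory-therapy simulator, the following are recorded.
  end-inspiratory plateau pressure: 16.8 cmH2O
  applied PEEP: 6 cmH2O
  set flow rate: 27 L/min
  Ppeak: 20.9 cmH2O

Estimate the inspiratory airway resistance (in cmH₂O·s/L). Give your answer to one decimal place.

9.1

Flow: 27 L/min ÷ 60 = 0.45 L/s.
Raw = (PIP − Pplat) / flow = (20.9 − 16.8) / 0.45 = 4.1 / 0.45 = 9.111 cmH2O·s/L.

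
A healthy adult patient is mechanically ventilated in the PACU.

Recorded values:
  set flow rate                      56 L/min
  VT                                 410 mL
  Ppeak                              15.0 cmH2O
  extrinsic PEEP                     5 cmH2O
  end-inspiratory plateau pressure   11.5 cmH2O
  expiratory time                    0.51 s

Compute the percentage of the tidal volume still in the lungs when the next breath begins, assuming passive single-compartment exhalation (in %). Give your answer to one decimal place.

11.6

Flow: 56 L/min ÷ 60 = 0.9333 L/s.
R = (PIP − Pplat)/V̇ = (15.0 − 11.5) / 0.9333 = 3.5/0.9333 = 3.75 cmH2O·s/L.
C = Vt/(Pplat − PEEP) = 410.0 / (11.5 − 5) = 410.0/6.5 = 63.077 mL/cmH2O.
τ = R × C = 3.75 × 0.06308 L/cmH2O = 0.2366 s.
Fraction remaining at end-expiration = e^(−Te/τ) = e^(−0.51/0.2366) = 0.1158 → 11.58%.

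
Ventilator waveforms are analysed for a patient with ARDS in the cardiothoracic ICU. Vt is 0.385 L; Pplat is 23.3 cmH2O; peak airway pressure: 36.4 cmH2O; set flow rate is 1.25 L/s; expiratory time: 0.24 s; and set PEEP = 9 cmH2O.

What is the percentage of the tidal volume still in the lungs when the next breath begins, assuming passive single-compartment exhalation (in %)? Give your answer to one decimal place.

R = (PIP − Pplat)/V̇ = (36.4 − 23.3) / 1.25 = 13.1/1.25 = 10.48 cmH2O·s/L.
C = Vt/(Pplat − PEEP) = 385.0 / (23.3 − 9) = 385.0/14.3 = 26.923 mL/cmH2O.
τ = R × C = 10.48 × 0.02692 L/cmH2O = 0.2821 s.
Fraction remaining at end-expiration = e^(−Te/τ) = e^(−0.24/0.2821) = 0.4271 → 42.71%.

42.7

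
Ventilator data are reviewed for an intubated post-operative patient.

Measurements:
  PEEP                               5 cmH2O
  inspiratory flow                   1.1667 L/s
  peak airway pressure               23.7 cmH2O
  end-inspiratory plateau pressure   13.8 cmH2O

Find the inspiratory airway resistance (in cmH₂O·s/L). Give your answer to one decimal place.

Raw = (PIP − Pplat) / flow = (23.7 − 13.8) / 1.1667 = 9.9 / 1.1667 = 8.485 cmH2O·s/L.

8.5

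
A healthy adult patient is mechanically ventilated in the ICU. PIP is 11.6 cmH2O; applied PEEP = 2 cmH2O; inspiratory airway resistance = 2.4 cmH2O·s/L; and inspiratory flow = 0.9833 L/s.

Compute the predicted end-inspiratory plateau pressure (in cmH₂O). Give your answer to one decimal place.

9.2

Pplat = PIP − Raw × flow = 11.6 − 2.4 × 0.9833 = 11.6 − 2.36 = 9.24 cmH2O.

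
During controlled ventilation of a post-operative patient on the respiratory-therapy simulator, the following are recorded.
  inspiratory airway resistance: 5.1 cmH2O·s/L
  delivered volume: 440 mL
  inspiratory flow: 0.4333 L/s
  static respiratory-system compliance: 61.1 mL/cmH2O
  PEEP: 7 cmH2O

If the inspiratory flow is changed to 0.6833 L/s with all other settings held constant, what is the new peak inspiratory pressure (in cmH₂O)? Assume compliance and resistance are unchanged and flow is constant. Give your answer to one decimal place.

PIP = Vt/C + R·V̇ + PEEP (constant-flow equation of motion).
Only the resistive term changes: ΔPIP = R × ΔV̇ = 5.1 × (0.6833 − 0.4333) = 5.1 × 0.25 = 1.275 cmH2O.
Original PIP = 440/61.1 + 5.1×0.4333 + 7 = 16.411 cmH2O; new PIP = 16.411 + (1.275) = 17.686 cmH2O.

17.7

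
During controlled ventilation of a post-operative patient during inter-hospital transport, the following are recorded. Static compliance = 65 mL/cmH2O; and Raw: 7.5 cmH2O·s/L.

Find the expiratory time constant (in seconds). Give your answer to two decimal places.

τ = R × C = 7.5 × 65 mL/cmH2O = 7.5 × 0.065 L/cmH2O = 0.4875 s.

0.49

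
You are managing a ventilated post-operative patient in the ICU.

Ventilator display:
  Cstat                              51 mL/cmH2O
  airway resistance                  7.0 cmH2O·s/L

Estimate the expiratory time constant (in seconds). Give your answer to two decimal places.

τ = R × C = 7.0 × 51 mL/cmH2O = 7.0 × 0.051 L/cmH2O = 0.357 s.

0.36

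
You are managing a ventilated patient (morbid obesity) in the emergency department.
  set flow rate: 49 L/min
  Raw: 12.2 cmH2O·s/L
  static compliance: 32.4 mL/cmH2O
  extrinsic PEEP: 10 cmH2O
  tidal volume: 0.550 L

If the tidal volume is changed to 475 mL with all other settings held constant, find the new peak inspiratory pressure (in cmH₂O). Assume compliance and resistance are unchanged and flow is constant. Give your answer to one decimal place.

Flow: 49 L/min ÷ 60 = 0.8167 L/s.
PIP = Vt/C + R·V̇ + PEEP (constant-flow equation of motion).
Only the elastic term changes: ΔPIP = ΔVt / C = (475 − 550) / 32.4 = -2.315 cmH2O.
Original PIP = 550/32.4 + 12.2×0.8167 + 10 = 36.939 cmH2O; new PIP = 36.939 + (-2.315) = 34.624 cmH2O.

34.6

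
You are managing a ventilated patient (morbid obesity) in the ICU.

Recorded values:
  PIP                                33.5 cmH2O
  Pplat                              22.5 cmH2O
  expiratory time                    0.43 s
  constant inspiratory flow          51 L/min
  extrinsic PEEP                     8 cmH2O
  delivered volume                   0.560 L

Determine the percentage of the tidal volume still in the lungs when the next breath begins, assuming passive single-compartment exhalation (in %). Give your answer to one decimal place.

42.3

Flow: 51 L/min ÷ 60 = 0.85 L/s.
R = (PIP − Pplat)/V̇ = (33.5 − 22.5) / 0.85 = 11.0/0.85 = 12.941 cmH2O·s/L.
C = Vt/(Pplat − PEEP) = 560.0 / (22.5 − 8) = 560.0/14.5 = 38.621 mL/cmH2O.
τ = R × C = 12.941 × 0.03862 L/cmH2O = 0.4998 s.
Fraction remaining at end-expiration = e^(−Te/τ) = e^(−0.43/0.4998) = 0.423 → 42.3%.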